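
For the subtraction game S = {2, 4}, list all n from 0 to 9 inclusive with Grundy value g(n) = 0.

Build the Grundy sequence with g(k) = mex{g(k−s) : s ∈ {2, 4}, s ≤ k}:
k:     0  1  2  3  4  5  6  7  8  9
g(k):  0  0  1  1  2  2  0  0  1  1
The P-positions (g = 0) in 0..9 are 0, 1, 6, 7.

0, 1, 6, 7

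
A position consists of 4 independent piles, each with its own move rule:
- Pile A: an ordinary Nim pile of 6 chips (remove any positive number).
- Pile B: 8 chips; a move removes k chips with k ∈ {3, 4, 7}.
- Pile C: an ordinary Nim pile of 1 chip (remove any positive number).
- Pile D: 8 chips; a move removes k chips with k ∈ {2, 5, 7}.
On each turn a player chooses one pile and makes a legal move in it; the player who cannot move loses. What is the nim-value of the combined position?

7

Pile A is a plain Nim pile of size 6, so its Grundy value is 6.
For pile B, compute g(0), g(1), … with moves {3, 4, 7}:
g(0) = mex{} = 0
g(1) = mex{} = 0
g(2) = mex{} = 0
g(3) = mex{0} = 1
g(4) = mex{0} = 1
g(5) = mex{0} = 1
g(6) = mex{0,1} = 2
g(7) = mex{0,1} = 2
g(8) = mex{0,1} = 2
So g(8) = 2.
Pile C is a plain Nim pile of size 1, so its Grundy value is 1.
Build the Grundy sequence for pile D with g(k) = mex{g(k−s) : s ∈ {2, 5, 7}, s ≤ k}:
k:     0  1  2  3  4  5  6  7  8
g(k):  0  0  1  1  0  2  1  3  2
So g(8) = 2.
By the Sprague-Grundy theorem, the Grundy value of a sum of independent games is the XOR of the component values.
Combined value = 6 XOR 2 XOR 1 XOR 2 = 7.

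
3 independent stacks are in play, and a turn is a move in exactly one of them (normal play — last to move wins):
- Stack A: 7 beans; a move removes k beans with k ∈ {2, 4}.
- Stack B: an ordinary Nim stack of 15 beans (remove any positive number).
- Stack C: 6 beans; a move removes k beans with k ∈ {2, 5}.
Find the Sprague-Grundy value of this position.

14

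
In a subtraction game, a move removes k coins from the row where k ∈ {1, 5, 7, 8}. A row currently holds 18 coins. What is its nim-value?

1

Compute g(0), g(1), … for moves {1, 5, 7, 8}:
k:     0  1  2  3  4  5  6  7  8  9 10 11 12 13 14 15 16 17 18
g(k):  0  1  0  1  0  1  0  1  2  3  2  3  2  3  2  0  1  0  1
So g(18) = 1.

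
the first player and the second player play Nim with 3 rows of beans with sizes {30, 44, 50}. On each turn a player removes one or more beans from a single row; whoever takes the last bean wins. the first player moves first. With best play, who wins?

the second player wins

Write each in binary and XOR column by column:
  011110  (30)
  101100  (44)
  110010  (50)
  ------
  000000  (0)
The nim-sum is 0, so this is a P-position: the player to move is in a losing position under optimal play; the first player is about to move from it and so loses — the second player wins.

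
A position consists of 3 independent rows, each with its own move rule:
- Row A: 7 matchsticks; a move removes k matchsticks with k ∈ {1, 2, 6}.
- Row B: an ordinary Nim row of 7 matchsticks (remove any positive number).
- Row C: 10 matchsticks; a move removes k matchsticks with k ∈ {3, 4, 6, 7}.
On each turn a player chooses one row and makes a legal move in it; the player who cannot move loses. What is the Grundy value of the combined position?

Grundy values for row A (subtraction set {1, 2, 6}):
k:     0  1  2  3  4  5  6  7
g(k):  0  1  2  0  1  2  3  0
So g(7) = 0.
Row B is a plain Nim row of size 7, so its Grundy value is 7.
Build the Grundy sequence for row C with g(k) = mex{g(k−s) : s ∈ {3, 4, 6, 7}, s ≤ k}:
k:     0  1  2  3  4  5  6  7  8  9 10
g(k):  0  0  0  1  1  1  2  2  2  3  0
So g(10) = 0.
By the Sprague-Grundy theorem, the Grundy value of a sum of independent games is the XOR of the component values.
Combined value = 0 XOR 7 XOR 0 = 7.

7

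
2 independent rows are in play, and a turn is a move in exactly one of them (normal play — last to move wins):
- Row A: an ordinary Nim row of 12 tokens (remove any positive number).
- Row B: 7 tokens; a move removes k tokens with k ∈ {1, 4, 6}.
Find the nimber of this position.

Row A is a plain Nim row of size 12, so its Grundy value is 12.
For row B, compute g(0), g(1), … with moves {1, 4, 6}:
g(0) = mex{} = 0
g(1) = mex{0} = 1
g(2) = mex{1} = 0
g(3) = mex{0} = 1
g(4) = mex{0,1} = 2
g(5) = mex{1,2} = 0
g(6) = mex{0} = 1
g(7) = mex{1} = 0
So g(7) = 0.
The value of a disjunctive sum is the nim-sum of the parts.
Combined value = 12 XOR 0 = 12.

12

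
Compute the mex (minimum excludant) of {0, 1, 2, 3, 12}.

4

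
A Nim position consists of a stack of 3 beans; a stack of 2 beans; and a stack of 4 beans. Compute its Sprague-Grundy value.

5

Nim-sum: 3 ^ 2 ^ 4 = 5.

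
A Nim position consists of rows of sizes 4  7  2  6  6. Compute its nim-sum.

1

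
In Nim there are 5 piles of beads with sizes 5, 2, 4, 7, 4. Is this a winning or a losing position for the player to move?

Losing position

Compute the nim-sum pairwise:
5 ^ 2 = 7
7 ^ 4 = 3
3 ^ 7 = 4
4 ^ 4 = 0
The nim-sum is 0, so this is a P-position: the player to move is in a losing position under optimal play.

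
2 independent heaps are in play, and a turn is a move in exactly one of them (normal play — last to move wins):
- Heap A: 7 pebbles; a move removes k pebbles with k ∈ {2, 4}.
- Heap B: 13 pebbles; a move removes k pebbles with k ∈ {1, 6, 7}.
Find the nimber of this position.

For heap A, compute g(0), g(1), … with moves {2, 4}:
g(0) = mex{} = 0
g(1) = mex{} = 0
g(2) = mex{0} = 1
g(3) = mex{0} = 1
g(4) = mex{0,1} = 2
g(5) = mex{0,1} = 2
g(6) = mex{1,2} = 0
g(7) = mex{1,2} = 0
So g(7) = 0.
Build the Grundy sequence for heap B with g(k) = mex{g(k−s) : s ∈ {1, 6, 7}, s ≤ k}:
k:     0  1  2  3  4  5  6  7  8  9 10 11 12 13
g(k):  0  1  0  1  0  1  2  3  2  3  2  3  0  1
So g(13) = 1.
By the Sprague-Grundy theorem, the Grundy value of a sum of independent games is the XOR of the component values.
Combined value = 0 XOR 1 = 1.

1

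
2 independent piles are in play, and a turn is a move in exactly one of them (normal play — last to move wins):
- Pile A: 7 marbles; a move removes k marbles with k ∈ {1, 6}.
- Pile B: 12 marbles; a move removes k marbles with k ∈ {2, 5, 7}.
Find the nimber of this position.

Grundy values for pile A (subtraction set {1, 6}):
g(0) = mex{} = 0
g(1) = mex{0} = 1
g(2) = mex{1} = 0
g(3) = mex{0} = 1
g(4) = mex{1} = 0
g(5) = mex{0} = 1
g(6) = mex{0,1} = 2
g(7) = mex{1,2} = 0
So g(7) = 0.
Build the Grundy sequence for pile B with g(k) = mex{g(k−s) : s ∈ {2, 5, 7}, s ≤ k}:
g(0) = mex{} = 0
g(1) = mex{} = 0
g(2) = mex{0} = 1
g(3) = mex{0} = 1
g(4) = mex{1} = 0
g(5) = mex{0,1} = 2
g(6) = mex{0} = 1
g(7) = mex{0,1,2} = 3
g(8) = mex{0,1} = 2
g(9) = mex{0,1,3} = 2
g(10) = mex{1,2} = 0
g(11) = mex{0,1,2} = 3
g(12) = mex{0,2,3} = 1
So g(12) = 1.
The value of a disjunctive sum is the nim-sum of the parts.
Combined value = 0 ⊕ 1 = 1.

1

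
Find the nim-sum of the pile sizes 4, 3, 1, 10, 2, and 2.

12

In binary:
  0100  (4)
  0011  (3)
  0001  (1)
  1010  (10)
  0010  (2)
  0010  (2)
  ----
  1100  (12)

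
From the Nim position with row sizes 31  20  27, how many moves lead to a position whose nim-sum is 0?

3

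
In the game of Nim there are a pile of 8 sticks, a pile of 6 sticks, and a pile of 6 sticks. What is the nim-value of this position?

8

Compute the nim-sum pairwise:
8 XOR 6 = 14
14 XOR 6 = 8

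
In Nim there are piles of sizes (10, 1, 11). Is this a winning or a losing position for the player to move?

Losing position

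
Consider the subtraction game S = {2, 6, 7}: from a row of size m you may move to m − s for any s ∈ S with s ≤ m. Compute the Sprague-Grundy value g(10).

3

Compute g(0), g(1), … for moves {2, 6, 7}:
k:     0  1  2  3  4  5  6  7  8  9 10
g(k):  0  0  1  1  0  0  1  1  2  0  3
So g(10) = 3.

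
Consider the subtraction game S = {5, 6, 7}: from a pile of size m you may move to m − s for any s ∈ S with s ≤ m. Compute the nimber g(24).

0

Build the Grundy sequence with g(k) = mex{g(k−s) : s ∈ {5, 6, 7}, s ≤ k}:
k:     0  1  2  3  4  5  6  7  8  9 10 11 12 13 14 15 16 17 18 19 20 21 22 23 24
g(k):  0  0  0  0  0  1  1  1  1  1  2  2  0  0  0  0  0  1  1  1  1  1  2  2  0
So g(24) = 0.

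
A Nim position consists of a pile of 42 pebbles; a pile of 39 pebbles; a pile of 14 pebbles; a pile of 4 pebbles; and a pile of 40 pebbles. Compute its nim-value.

47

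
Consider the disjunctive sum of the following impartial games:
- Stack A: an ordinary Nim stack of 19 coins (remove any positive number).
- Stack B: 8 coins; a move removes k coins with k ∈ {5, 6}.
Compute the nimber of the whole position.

18

Stack A is a plain Nim stack of size 19, so its Grundy value is 19.
Build the Grundy sequence for stack B with g(k) = mex{g(k−s) : s ∈ {5, 6}, s ≤ k}:
k:     0  1  2  3  4  5  6  7  8
g(k):  0  0  0  0  0  1  1  1  1
So g(8) = 1.
By the Sprague-Grundy theorem, the Grundy value of a sum of independent games is the XOR of the component values.
Combined value = 19 ⊕ 1 = 18.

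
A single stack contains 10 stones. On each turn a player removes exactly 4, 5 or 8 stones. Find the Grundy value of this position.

Grundy values for subtraction set {4, 5, 8}:
k:     0  1  2  3  4  5  6  7  8  9 10
g(k):  0  0  0  0  1  1  1  1  2  2  2
So g(10) = 2.

2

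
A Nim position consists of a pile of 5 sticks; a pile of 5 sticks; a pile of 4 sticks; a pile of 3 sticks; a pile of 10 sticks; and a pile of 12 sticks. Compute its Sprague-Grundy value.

In binary:
  0101  (5)
  0101  (5)
  0100  (4)
  0011  (3)
  1010  (10)
  1100  (12)
  ----
  0001  (1)

1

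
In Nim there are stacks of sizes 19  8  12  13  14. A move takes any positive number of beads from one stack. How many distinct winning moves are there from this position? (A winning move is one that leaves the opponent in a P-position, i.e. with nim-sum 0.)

1

Nim-sum: 19 ⊕ 8 ⊕ 12 ⊕ 13 ⊕ 14 = 20.
The overall nim-sum is X = 20. A stack of size p has a winning move iff p XOR X < p (reduce it to p XOR X).
  19: 19 XOR 20 = 7 < 19 — winning move (to 7).
  8: 8 XOR 20 = 28 ≥ 8 — no move.
  12: 12 XOR 20 = 24 ≥ 12 — no move.
  13: 13 XOR 20 = 25 ≥ 13 — no move.
  14: 14 XOR 20 = 26 ≥ 14 — no move.
That gives 1 winning move.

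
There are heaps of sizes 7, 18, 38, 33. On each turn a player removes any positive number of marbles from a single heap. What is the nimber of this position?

18

Nim-sum: 7 XOR 18 XOR 38 XOR 33 = 18.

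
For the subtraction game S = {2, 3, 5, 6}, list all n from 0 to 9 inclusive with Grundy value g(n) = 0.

0, 1, 8, 9

Compute g(0), g(1), … for moves {2, 3, 5, 6}:
k:     0  1  2  3  4  5  6  7  8  9
g(k):  0  0  1  1  2  2  3  3  0  0
The P-positions (g = 0) in 0..9 are 0, 1, 8, 9.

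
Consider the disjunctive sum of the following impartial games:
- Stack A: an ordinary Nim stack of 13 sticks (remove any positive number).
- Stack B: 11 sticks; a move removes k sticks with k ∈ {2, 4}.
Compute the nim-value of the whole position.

15

Stack A is a plain Nim stack of size 13, so its Grundy value is 13.
Build the Grundy sequence for stack B with g(k) = mex{g(k−s) : s ∈ {2, 4}, s ≤ k}:
g(0) = mex{} = 0
g(1) = mex{} = 0
g(2) = mex{0} = 1
g(3) = mex{0} = 1
g(4) = mex{0,1} = 2
g(5) = mex{0,1} = 2
g(6) = mex{1,2} = 0
g(7) = mex{1,2} = 0
g(8) = mex{0,2} = 1
g(9) = mex{0,2} = 1
g(10) = mex{0,1} = 2
g(11) = mex{0,1} = 2
So g(11) = 2.
The value of a disjunctive sum is the nim-sum of the parts.
Combined value = 13 XOR 2 = 15.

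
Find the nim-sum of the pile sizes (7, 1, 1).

7

Nim-sum: 7 ⊕ 1 ⊕ 1 = 7.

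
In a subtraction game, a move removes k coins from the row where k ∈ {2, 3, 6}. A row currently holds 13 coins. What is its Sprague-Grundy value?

2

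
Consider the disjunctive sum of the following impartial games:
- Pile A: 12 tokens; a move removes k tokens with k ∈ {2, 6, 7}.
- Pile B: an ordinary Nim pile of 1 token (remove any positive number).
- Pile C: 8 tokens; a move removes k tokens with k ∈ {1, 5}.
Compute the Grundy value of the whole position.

3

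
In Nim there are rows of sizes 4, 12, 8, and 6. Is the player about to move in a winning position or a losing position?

Winning position

Write each in binary and XOR column by column:
  0100  (4)
  1100  (12)
  1000  (8)
  0110  (6)
  ----
  0110  (6)
The nim-sum is 6 ≠ 0, so this is an N-position: the player to move can win.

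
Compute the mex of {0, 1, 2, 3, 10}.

4

The values 0, 1, 2, 3 are all present; 4 is the first non-negative integer missing from the set.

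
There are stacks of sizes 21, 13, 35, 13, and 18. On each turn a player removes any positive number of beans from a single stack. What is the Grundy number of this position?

Compute the nim-sum pairwise:
21 XOR 13 = 24
24 XOR 35 = 59
59 XOR 13 = 54
54 XOR 18 = 36

36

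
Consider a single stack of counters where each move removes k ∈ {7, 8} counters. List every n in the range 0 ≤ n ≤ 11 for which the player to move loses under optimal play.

Grundy values for subtraction set {7, 8}:
g(0) = mex{} = 0
g(1) = mex{} = 0
g(2) = mex{} = 0
g(3) = mex{} = 0
g(4) = mex{} = 0
g(5) = mex{} = 0
g(6) = mex{} = 0
g(7) = mex{0} = 1
g(8) = mex{0} = 1
g(9) = mex{0} = 1
g(10) = mex{0} = 1
g(11) = mex{0} = 1
The P-positions (g = 0) in 0..11 are 0, 1, 2, 3, 4, 5, 6.

0, 1, 2, 3, 4, 5, 6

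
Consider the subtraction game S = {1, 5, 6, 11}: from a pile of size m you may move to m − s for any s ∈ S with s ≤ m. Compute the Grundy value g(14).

0

Grundy values for subtraction set {1, 5, 6, 11}:
k:     0  1  2  3  4  5  6  7  8  9 10 11 12 13 14
g(k):  0  1  0  1  0  1  2  3  2  3  2  3  0  1  0
So g(14) = 0.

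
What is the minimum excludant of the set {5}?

0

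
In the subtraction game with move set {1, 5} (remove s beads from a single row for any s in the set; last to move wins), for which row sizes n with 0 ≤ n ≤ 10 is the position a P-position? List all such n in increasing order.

0, 2, 4, 6, 8, 10

Build the Grundy sequence with g(k) = mex{g(k−s) : s ∈ {1, 5}, s ≤ k}:
g(0) = mex{} = 0
g(1) = mex{0} = 1
g(2) = mex{1} = 0
g(3) = mex{0} = 1
g(4) = mex{1} = 0
g(5) = mex{0} = 1
g(6) = mex{1} = 0
g(7) = mex{0} = 1
g(8) = mex{1} = 0
g(9) = mex{0} = 1
g(10) = mex{1} = 0
The P-positions (g = 0) in 0..10 are 0, 2, 4, 6, 8, 10.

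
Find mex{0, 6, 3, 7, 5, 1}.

2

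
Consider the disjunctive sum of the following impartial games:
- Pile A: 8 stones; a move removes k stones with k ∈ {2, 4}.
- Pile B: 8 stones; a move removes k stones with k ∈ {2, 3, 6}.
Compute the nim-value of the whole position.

Build the Grundy sequence for pile A with g(k) = mex{g(k−s) : s ∈ {2, 4}, s ≤ k}:
g(0) = mex{} = 0
g(1) = mex{} = 0
g(2) = mex{0} = 1
g(3) = mex{0} = 1
g(4) = mex{0,1} = 2
g(5) = mex{0,1} = 2
g(6) = mex{1,2} = 0
g(7) = mex{1,2} = 0
g(8) = mex{0,2} = 1
So g(8) = 1.
Grundy values for pile B (subtraction set {2, 3, 6}):
g(0) = mex{} = 0
g(1) = mex{} = 0
g(2) = mex{0} = 1
g(3) = mex{0} = 1
g(4) = mex{0,1} = 2
g(5) = mex{1} = 0
g(6) = mex{0,1,2} = 3
g(7) = mex{0,2} = 1
g(8) = mex{0,1,3} = 2
So g(8) = 2.
The value of a disjunctive sum is the nim-sum of the parts.
Combined value = 1 ⊕ 2 = 3.

3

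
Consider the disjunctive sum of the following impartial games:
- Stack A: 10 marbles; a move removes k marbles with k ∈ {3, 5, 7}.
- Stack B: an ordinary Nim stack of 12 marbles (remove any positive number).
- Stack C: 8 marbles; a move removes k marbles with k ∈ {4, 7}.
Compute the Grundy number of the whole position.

14

For stack A, compute g(0), g(1), … with moves {3, 5, 7}:
k:     0  1  2  3  4  5  6  7  8  9 10
g(k):  0  0  0  1  1  1  2  2  2  3  0
So g(10) = 0.
Stack B is a plain Nim stack of size 12, so its Grundy value is 12.
For stack C, compute g(0), g(1), … with moves {4, 7}:
g(0) = mex{} = 0
g(1) = mex{} = 0
g(2) = mex{} = 0
g(3) = mex{} = 0
g(4) = mex{0} = 1
g(5) = mex{0} = 1
g(6) = mex{0} = 1
g(7) = mex{0} = 1
g(8) = mex{0,1} = 2
So g(8) = 2.
The value of a disjunctive sum is the nim-sum of the parts.
Combined value = 0 ⊕ 12 ⊕ 2 = 14.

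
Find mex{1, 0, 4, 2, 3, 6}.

The values 0, 1, 2, 3, 4 are all present; 5 is the first non-negative integer missing from the set.

5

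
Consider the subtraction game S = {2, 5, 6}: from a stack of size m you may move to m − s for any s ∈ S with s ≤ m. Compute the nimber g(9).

2

Grundy values for subtraction set {2, 5, 6}:
g(0) = mex{} = 0
g(1) = mex{} = 0
g(2) = mex{0} = 1
g(3) = mex{0} = 1
g(4) = mex{1} = 0
g(5) = mex{0,1} = 2
g(6) = mex{0} = 1
g(7) = mex{0,1,2} = 3
g(8) = mex{1} = 0
g(9) = mex{0,1,3} = 2
So g(9) = 2.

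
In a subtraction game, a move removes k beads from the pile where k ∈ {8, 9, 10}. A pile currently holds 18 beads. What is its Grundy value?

Compute g(0), g(1), … for moves {8, 9, 10}:
k:     0  1  2  3  4  5  6  7  8  9 10 11 12 13 14 15 16 17 18
g(k):  0  0  0  0  0  0  0  0  1  1  1  1  1  1  1  1  2  2  0
So g(18) = 0.

0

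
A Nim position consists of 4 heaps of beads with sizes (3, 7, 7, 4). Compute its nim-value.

7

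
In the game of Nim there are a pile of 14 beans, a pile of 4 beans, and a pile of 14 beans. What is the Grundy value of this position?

Write each in binary and XOR column by column:
  1110  (14)
  0100  (4)
  1110  (14)
  ----
  0100  (4)

4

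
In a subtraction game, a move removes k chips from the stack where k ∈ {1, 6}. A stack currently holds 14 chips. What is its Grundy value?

Build the Grundy sequence with g(k) = mex{g(k−s) : s ∈ {1, 6}, s ≤ k}:
g(0) = mex{} = 0
g(1) = mex{0} = 1
g(2) = mex{1} = 0
g(3) = mex{0} = 1
g(4) = mex{1} = 0
g(5) = mex{0} = 1
g(6) = mex{0,1} = 2
g(7) = mex{1,2} = 0
g(8) = mex{0} = 1
g(9) = mex{1} = 0
g(10) = mex{0} = 1
g(11) = mex{1} = 0
g(12) = mex{0,2} = 1
g(13) = mex{0,1} = 2
g(14) = mex{1,2} = 0
So g(14) = 0.

0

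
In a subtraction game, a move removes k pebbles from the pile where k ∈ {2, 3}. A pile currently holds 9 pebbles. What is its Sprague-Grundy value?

Build the Grundy sequence with g(k) = mex{g(k−s) : s ∈ {2, 3}, s ≤ k}:
g(0) = mex{} = 0
g(1) = mex{} = 0
g(2) = mex{0} = 1
g(3) = mex{0} = 1
g(4) = mex{0,1} = 2
g(5) = mex{1} = 0
g(6) = mex{1,2} = 0
g(7) = mex{0,2} = 1
g(8) = mex{0} = 1
g(9) = mex{0,1} = 2
So g(9) = 2.

2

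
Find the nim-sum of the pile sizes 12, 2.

14

Compute the nim-sum pairwise:
12 XOR 2 = 14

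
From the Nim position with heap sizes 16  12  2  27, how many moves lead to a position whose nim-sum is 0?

1

Nim-sum: 16 XOR 12 XOR 2 XOR 27 = 5.
The overall nim-sum is X = 5. A heap of size p has a winning move iff p XOR X < p (reduce it to p XOR X).
  16: 16 XOR 5 = 21 ≥ 16 — no move.
  12: 12 XOR 5 = 9 < 12 — winning move (to 9).
  2: 2 XOR 5 = 7 ≥ 2 — no move.
  27: 27 XOR 5 = 30 ≥ 27 — no move.
That gives 1 winning move.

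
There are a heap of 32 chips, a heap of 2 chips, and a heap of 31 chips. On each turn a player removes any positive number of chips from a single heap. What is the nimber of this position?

61

Nim-sum: 32 XOR 2 XOR 31 = 61.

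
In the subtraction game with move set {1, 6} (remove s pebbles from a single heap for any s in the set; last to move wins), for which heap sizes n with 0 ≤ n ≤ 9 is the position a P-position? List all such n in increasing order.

0, 2, 4, 7, 9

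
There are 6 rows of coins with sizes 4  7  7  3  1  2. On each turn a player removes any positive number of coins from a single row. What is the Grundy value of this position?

4

In binary:
  100  (4)
  111  (7)
  111  (7)
  011  (3)
  001  (1)
  010  (2)
  ---
  100  (4)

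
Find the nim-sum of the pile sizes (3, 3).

0

Write each in binary and XOR column by column:
  11  (3)
  11  (3)
  --
  00  (0)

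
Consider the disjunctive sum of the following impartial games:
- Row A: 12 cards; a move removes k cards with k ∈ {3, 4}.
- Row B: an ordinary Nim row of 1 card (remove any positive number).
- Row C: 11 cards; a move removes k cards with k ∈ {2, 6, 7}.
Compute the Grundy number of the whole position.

1

For row A, compute g(0), g(1), … with moves {3, 4}:
k:     0  1  2  3  4  5  6  7  8  9 10 11 12
g(k):  0  0  0  1  1  1  2  0  0  0  1  1  1
So g(12) = 1.
Row B is a plain Nim row of size 1, so its Grundy value is 1.
Build the Grundy sequence for row C with g(k) = mex{g(k−s) : s ∈ {2, 6, 7}, s ≤ k}:
k:     0  1  2  3  4  5  6  7  8  9 10 11
g(k):  0  0  1  1  0  0  1  1  2  0  3  1
So g(11) = 1.
The value of a disjunctive sum is the nim-sum of the parts.
Combined value = 1 ⊕ 1 ⊕ 1 = 1.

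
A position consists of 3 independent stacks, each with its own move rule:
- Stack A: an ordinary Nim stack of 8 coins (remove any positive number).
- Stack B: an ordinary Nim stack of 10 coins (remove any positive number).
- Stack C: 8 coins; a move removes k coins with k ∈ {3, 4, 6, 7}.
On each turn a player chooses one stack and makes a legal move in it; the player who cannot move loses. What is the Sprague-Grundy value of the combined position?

Stack A is a plain Nim stack of size 8, so its Grundy value is 8.
Stack B is a plain Nim stack of size 10, so its Grundy value is 10.
Grundy values for stack C (subtraction set {3, 4, 6, 7}):
g(0) = mex{} = 0
g(1) = mex{} = 0
g(2) = mex{} = 0
g(3) = mex{0} = 1
g(4) = mex{0} = 1
g(5) = mex{0} = 1
g(6) = mex{0,1} = 2
g(7) = mex{0,1} = 2
g(8) = mex{0,1} = 2
So g(8) = 2.
By the Sprague-Grundy theorem, the Grundy value of a sum of independent games is the XOR of the component values.
Combined value = 8 XOR 10 XOR 2 = 0.

0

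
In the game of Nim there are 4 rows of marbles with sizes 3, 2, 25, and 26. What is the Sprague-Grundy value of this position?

2

Nim-sum: 3 XOR 2 XOR 25 XOR 26 = 2.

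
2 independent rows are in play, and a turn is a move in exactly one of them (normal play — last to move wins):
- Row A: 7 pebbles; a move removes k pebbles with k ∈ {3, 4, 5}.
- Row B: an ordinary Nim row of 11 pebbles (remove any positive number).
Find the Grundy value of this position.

9

For row A, compute g(0), g(1), … with moves {3, 4, 5}:
g(0) = mex{} = 0
g(1) = mex{} = 0
g(2) = mex{} = 0
g(3) = mex{0} = 1
g(4) = mex{0} = 1
g(5) = mex{0} = 1
g(6) = mex{0,1} = 2
g(7) = mex{0,1} = 2
So g(7) = 2.
Row B is a plain Nim row of size 11, so its Grundy value is 11.
By the Sprague-Grundy theorem, the Grundy value of a sum of independent games is the XOR of the component values.
Combined value = 2 XOR 11 = 9.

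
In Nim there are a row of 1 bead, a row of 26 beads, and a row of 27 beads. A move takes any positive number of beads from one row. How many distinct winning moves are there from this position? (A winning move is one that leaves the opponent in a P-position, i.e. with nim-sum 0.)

0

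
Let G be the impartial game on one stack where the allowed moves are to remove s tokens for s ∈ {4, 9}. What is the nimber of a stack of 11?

Compute g(0), g(1), … for moves {4, 9}:
k:     0  1  2  3  4  5  6  7  8  9 10 11
g(k):  0  0  0  0  1  1  1  1  0  2  2  2
So g(11) = 2.

2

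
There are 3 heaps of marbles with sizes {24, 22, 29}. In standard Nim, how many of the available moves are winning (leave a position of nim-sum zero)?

Compute the nim-sum pairwise:
24 ⊕ 22 = 14
14 ⊕ 29 = 19
The overall nim-sum is X = 19. A heap of size p has a winning move iff p XOR X < p (reduce it to p XOR X).
  24: 24 XOR 19 = 11 < 24 — winning move (to 11).
  22: 22 XOR 19 = 5 < 22 — winning move (to 5).
  29: 29 XOR 19 = 14 < 29 — winning move (to 14).
That gives 3 winning moves.

3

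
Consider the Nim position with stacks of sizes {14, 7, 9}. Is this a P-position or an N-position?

P-position

Nim-sum: 14 ⊕ 7 ⊕ 9 = 0.
The nim-sum is 0, so this is a P-position: the player to move is in a losing position under optimal play.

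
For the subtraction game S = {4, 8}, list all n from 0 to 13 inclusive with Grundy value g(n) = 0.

Build the Grundy sequence with g(k) = mex{g(k−s) : s ∈ {4, 8}, s ≤ k}:
g(0) = mex{} = 0
g(1) = mex{} = 0
g(2) = mex{} = 0
g(3) = mex{} = 0
g(4) = mex{0} = 1
g(5) = mex{0} = 1
g(6) = mex{0} = 1
g(7) = mex{0} = 1
g(8) = mex{0,1} = 2
g(9) = mex{0,1} = 2
g(10) = mex{0,1} = 2
g(11) = mex{0,1} = 2
g(12) = mex{1,2} = 0
g(13) = mex{1,2} = 0
The P-positions (g = 0) in 0..13 are 0, 1, 2, 3, 12, 13.

0, 1, 2, 3, 12, 13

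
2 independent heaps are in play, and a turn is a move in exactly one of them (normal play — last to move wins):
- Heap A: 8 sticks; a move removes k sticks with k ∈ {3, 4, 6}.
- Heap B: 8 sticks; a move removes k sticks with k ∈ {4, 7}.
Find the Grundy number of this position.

0

Build the Grundy sequence for heap A with g(k) = mex{g(k−s) : s ∈ {3, 4, 6}, s ≤ k}:
g(0) = mex{} = 0
g(1) = mex{} = 0
g(2) = mex{} = 0
g(3) = mex{0} = 1
g(4) = mex{0} = 1
g(5) = mex{0} = 1
g(6) = mex{0,1} = 2
g(7) = mex{0,1} = 2
g(8) = mex{0,1} = 2
So g(8) = 2.
Build the Grundy sequence for heap B with g(k) = mex{g(k−s) : s ∈ {4, 7}, s ≤ k}:
k:     0  1  2  3  4  5  6  7  8
g(k):  0  0  0  0  1  1  1  1  2
So g(8) = 2.
The value of a disjunctive sum is the nim-sum of the parts.
Combined value = 2 ⊕ 2 = 0.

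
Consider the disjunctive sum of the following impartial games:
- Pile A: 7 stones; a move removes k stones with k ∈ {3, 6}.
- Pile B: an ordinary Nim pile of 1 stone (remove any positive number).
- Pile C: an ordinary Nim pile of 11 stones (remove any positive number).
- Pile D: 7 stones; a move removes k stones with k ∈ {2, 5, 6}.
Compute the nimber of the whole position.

Grundy values for pile A (subtraction set {3, 6}):
g(0) = mex{} = 0
g(1) = mex{} = 0
g(2) = mex{} = 0
g(3) = mex{0} = 1
g(4) = mex{0} = 1
g(5) = mex{0} = 1
g(6) = mex{0,1} = 2
g(7) = mex{0,1} = 2
So g(7) = 2.
Pile B is a plain Nim pile of size 1, so its Grundy value is 1.
Pile C is a plain Nim pile of size 11, so its Grundy value is 11.
For pile D, compute g(0), g(1), … with moves {2, 5, 6}:
k:     0  1  2  3  4  5  6  7
g(k):  0  0  1  1  0  2  1  3
So g(7) = 3.
By the Sprague-Grundy theorem, the Grundy value of a sum of independent games is the XOR of the component values.
Combined value = 2 ⊕ 1 ⊕ 11 ⊕ 3 = 11.

11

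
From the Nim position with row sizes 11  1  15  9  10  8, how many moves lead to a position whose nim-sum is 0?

Compute the nim-sum pairwise:
11 XOR 1 = 10
10 XOR 15 = 5
5 XOR 9 = 12
12 XOR 10 = 6
6 XOR 8 = 14
The overall nim-sum is X = 14. A row of size p has a winning move iff p XOR X < p (reduce it to p XOR X).
  11: 11 XOR 14 = 5 < 11 — winning move (to 5).
  1: 1 XOR 14 = 15 ≥ 1 — no move.
  15: 15 XOR 14 = 1 < 15 — winning move (to 1).
  9: 9 XOR 14 = 7 < 9 — winning move (to 7).
  10: 10 XOR 14 = 4 < 10 — winning move (to 4).
  8: 8 XOR 14 = 6 < 8 — winning move (to 6).
That gives 5 winning moves.

5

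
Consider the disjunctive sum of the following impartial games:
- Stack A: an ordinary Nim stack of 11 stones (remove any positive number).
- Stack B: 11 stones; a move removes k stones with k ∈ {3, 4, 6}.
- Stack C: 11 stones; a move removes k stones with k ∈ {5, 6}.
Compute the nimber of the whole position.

Stack A is a plain Nim stack of size 11, so its Grundy value is 11.
Grundy values for stack B (subtraction set {3, 4, 6}):
k:     0  1  2  3  4  5  6  7  8  9 10 11
g(k):  0  0  0  1  1  1  2  2  2  0  0  0
So g(11) = 0.
Build the Grundy sequence for stack C with g(k) = mex{g(k−s) : s ∈ {5, 6}, s ≤ k}:
g(0) = mex{} = 0
g(1) = mex{} = 0
g(2) = mex{} = 0
g(3) = mex{} = 0
g(4) = mex{} = 0
g(5) = mex{0} = 1
g(6) = mex{0} = 1
g(7) = mex{0} = 1
g(8) = mex{0} = 1
g(9) = mex{0} = 1
g(10) = mex{0,1} = 2
g(11) = mex{1} = 0
So g(11) = 0.
By the Sprague-Grundy theorem, the Grundy value of a sum of independent games is the XOR of the component values.
Combined value = 11 ⊕ 0 ⊕ 0 = 11.

11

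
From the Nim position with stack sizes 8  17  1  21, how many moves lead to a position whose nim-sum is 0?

1

Compute the nim-sum pairwise:
8 ⊕ 17 = 25
25 ⊕ 1 = 24
24 ⊕ 21 = 13
The overall nim-sum is X = 13. A stack of size p has a winning move iff p XOR X < p (reduce it to p XOR X).
  8: 8 XOR 13 = 5 < 8 — winning move (to 5).
  17: 17 XOR 13 = 28 ≥ 17 — no move.
  1: 1 XOR 13 = 12 ≥ 1 — no move.
  21: 21 XOR 13 = 24 ≥ 21 — no move.
That gives 1 winning move.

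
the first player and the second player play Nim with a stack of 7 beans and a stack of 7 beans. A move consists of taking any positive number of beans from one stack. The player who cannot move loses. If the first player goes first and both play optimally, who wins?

the second player wins

Compute the nim-sum pairwise:
7 ^ 7 = 0
The nim-sum is 0, so this is a P-position: the player to move is in a losing position under optimal play; the first player is about to move from it and so loses — the second player wins.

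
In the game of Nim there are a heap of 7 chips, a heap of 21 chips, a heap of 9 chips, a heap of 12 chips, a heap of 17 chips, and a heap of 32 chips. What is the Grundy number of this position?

Write each in binary and XOR column by column:
  000111  (7)
  010101  (21)
  001001  (9)
  001100  (12)
  010001  (17)
  100000  (32)
  ------
  100110  (38)

38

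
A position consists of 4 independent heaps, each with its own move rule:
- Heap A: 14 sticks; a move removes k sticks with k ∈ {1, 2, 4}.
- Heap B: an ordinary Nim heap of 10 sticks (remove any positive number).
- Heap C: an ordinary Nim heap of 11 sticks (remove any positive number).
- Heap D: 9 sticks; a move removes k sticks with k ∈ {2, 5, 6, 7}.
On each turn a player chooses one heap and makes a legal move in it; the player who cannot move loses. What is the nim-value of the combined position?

Build the Grundy sequence for heap A with g(k) = mex{g(k−s) : s ∈ {1, 2, 4}, s ≤ k}:
k:     0  1  2  3  4  5  6  7  8  9 10 11 12 13 14
g(k):  0  1  2  0  1  2  0  1  2  0  1  2  0  1  2
So g(14) = 2.
Heap B is a plain Nim heap of size 10, so its Grundy value is 10.
Heap C is a plain Nim heap of size 11, so its Grundy value is 11.
For heap D, compute g(0), g(1), … with moves {2, 5, 6, 7}:
g(0) = mex{} = 0
g(1) = mex{} = 0
g(2) = mex{0} = 1
g(3) = mex{0} = 1
g(4) = mex{1} = 0
g(5) = mex{0,1} = 2
g(6) = mex{0} = 1
g(7) = mex{0,1,2} = 3
g(8) = mex{0,1} = 2
g(9) = mex{0,1,3} = 2
So g(9) = 2.
The value of a disjunctive sum is the nim-sum of the parts.
Combined value = 2 ⊕ 10 ⊕ 11 ⊕ 2 = 1.

1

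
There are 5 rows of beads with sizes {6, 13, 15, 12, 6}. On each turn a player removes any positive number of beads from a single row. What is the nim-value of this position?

Compute the nim-sum pairwise:
6 XOR 13 = 11
11 XOR 15 = 4
4 XOR 12 = 8
8 XOR 6 = 14

14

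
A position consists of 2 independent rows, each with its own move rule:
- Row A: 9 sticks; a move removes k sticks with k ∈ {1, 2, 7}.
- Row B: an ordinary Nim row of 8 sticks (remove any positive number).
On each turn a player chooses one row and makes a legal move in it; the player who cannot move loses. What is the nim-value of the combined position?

Grundy values for row A (subtraction set {1, 2, 7}):
k:     0  1  2  3  4  5  6  7  8  9
g(k):  0  1  2  0  1  2  0  1  2  0
So g(9) = 0.
Row B is a plain Nim row of size 8, so its Grundy value is 8.
The value of a disjunctive sum is the nim-sum of the parts.
Combined value = 0 ⊕ 8 = 8.

8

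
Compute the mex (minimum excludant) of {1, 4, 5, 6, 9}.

0

0 is not in the set, so the mex is 0.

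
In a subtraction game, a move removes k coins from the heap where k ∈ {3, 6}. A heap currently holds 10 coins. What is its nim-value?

Compute g(0), g(1), … for moves {3, 6}:
g(0) = mex{} = 0
g(1) = mex{} = 0
g(2) = mex{} = 0
g(3) = mex{0} = 1
g(4) = mex{0} = 1
g(5) = mex{0} = 1
g(6) = mex{0,1} = 2
g(7) = mex{0,1} = 2
g(8) = mex{0,1} = 2
g(9) = mex{1,2} = 0
g(10) = mex{1,2} = 0
So g(10) = 0.

0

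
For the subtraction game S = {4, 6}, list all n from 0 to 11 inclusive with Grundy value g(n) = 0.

Grundy values for subtraction set {4, 6}:
g(0) = mex{} = 0
g(1) = mex{} = 0
g(2) = mex{} = 0
g(3) = mex{} = 0
g(4) = mex{0} = 1
g(5) = mex{0} = 1
g(6) = mex{0} = 1
g(7) = mex{0} = 1
g(8) = mex{0,1} = 2
g(9) = mex{0,1} = 2
g(10) = mex{1} = 0
g(11) = mex{1} = 0
The P-positions (g = 0) in 0..11 are 0, 1, 2, 3, 10, 11.

0, 1, 2, 3, 10, 11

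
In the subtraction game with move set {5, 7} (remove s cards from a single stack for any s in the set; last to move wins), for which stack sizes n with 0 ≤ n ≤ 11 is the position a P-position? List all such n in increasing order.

0, 1, 2, 3, 4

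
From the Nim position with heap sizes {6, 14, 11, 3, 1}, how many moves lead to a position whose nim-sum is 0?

3

Write each in binary and XOR column by column:
  0110  (6)
  1110  (14)
  1011  (11)
  0011  (3)
  0001  (1)
  ----
  0001  (1)
The overall nim-sum is X = 1. A heap of size p has a winning move iff p XOR X < p (reduce it to p XOR X).
  6: 6 XOR 1 = 7 ≥ 6 — no move.
  14: 14 XOR 1 = 15 ≥ 14 — no move.
  11: 11 XOR 1 = 10 < 11 — winning move (to 10).
  3: 3 XOR 1 = 2 < 3 — winning move (to 2).
  1: 1 XOR 1 = 0 < 1 — winning move (to 0).
That gives 3 winning moves.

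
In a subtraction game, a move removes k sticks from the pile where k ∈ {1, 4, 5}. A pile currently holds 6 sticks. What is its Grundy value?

2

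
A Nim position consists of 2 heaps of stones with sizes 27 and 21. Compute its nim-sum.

Nim-sum: 27 ⊕ 21 = 14.

14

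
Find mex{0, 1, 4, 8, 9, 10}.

2

The values 0, 1 are all present; 2 is the first non-negative integer missing from the set.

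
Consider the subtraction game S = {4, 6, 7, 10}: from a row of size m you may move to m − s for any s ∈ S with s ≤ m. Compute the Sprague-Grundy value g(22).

2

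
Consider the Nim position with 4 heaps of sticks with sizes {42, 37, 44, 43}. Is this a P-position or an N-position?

Compute the nim-sum pairwise:
42 ^ 37 = 15
15 ^ 44 = 35
35 ^ 43 = 8
The nim-sum is 8 ≠ 0, so this is an N-position: the player to move can win.

N-position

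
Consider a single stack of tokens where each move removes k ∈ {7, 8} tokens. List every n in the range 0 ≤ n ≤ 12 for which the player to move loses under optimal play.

0, 1, 2, 3, 4, 5, 6

Build the Grundy sequence with g(k) = mex{g(k−s) : s ∈ {7, 8}, s ≤ k}:
k:     0  1  2  3  4  5  6  7  8  9 10 11 12
g(k):  0  0  0  0  0  0  0  1  1  1  1  1  1
The P-positions (g = 0) in 0..12 are 0, 1, 2, 3, 4, 5, 6.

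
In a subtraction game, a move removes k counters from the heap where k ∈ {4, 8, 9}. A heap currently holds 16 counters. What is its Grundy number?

Compute g(0), g(1), … for moves {4, 8, 9}:
k:     0  1  2  3  4  5  6  7  8  9 10 11 12 13 14 15 16
g(k):  0  0  0  0  1  1  1  1  2  2  2  2  3  0  0  0  0
So g(16) = 0.

0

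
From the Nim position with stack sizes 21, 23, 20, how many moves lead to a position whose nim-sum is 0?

Nim-sum: 21 XOR 23 XOR 20 = 22.
The overall nim-sum is X = 22. A stack of size p has a winning move iff p XOR X < p (reduce it to p XOR X).
  21: 21 XOR 22 = 3 < 21 — winning move (to 3).
  23: 23 XOR 22 = 1 < 23 — winning move (to 1).
  20: 20 XOR 22 = 2 < 20 — winning move (to 2).
That gives 3 winning moves.

3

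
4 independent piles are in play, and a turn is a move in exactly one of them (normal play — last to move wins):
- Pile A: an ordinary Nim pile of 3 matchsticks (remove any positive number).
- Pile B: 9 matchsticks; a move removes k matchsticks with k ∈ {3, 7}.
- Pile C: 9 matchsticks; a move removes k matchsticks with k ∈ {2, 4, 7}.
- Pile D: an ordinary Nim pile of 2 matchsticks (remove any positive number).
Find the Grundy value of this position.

0

Pile A is a plain Nim pile of size 3, so its Grundy value is 3.
For pile B, compute g(0), g(1), … with moves {3, 7}:
g(0) = mex{} = 0
g(1) = mex{} = 0
g(2) = mex{} = 0
g(3) = mex{0} = 1
g(4) = mex{0} = 1
g(5) = mex{0} = 1
g(6) = mex{1} = 0
g(7) = mex{0,1} = 2
g(8) = mex{0,1} = 2
g(9) = mex{0} = 1
So g(9) = 1.
For pile C, compute g(0), g(1), … with moves {2, 4, 7}:
k:     0  1  2  3  4  5  6  7  8  9
g(k):  0  0  1  1  2  2  0  3  1  0
So g(9) = 0.
Pile D is a plain Nim pile of size 2, so its Grundy value is 2.
By the Sprague-Grundy theorem, the Grundy value of a sum of independent games is the XOR of the component values.
Combined value = 3 XOR 1 XOR 0 XOR 2 = 0.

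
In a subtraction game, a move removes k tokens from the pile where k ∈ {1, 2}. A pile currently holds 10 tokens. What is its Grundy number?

1

Grundy values for subtraction set {1, 2}:
g(0) = mex{} = 0
g(1) = mex{0} = 1
g(2) = mex{0,1} = 2
g(3) = mex{1,2} = 0
g(4) = mex{0,2} = 1
g(5) = mex{0,1} = 2
g(6) = mex{1,2} = 0
g(7) = mex{0,2} = 1
g(8) = mex{0,1} = 2
g(9) = mex{1,2} = 0
g(10) = mex{0,2} = 1
So g(10) = 1.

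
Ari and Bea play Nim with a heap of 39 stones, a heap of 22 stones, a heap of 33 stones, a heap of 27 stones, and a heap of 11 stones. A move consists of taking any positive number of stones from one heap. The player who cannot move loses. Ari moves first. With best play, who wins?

Bea wins

Nim-sum: 39 ⊕ 22 ⊕ 33 ⊕ 27 ⊕ 11 = 0.
The nim-sum is 0, so this is a P-position: the player to move is in a losing position under optimal play; Ari is about to move from it and so loses — Bea wins.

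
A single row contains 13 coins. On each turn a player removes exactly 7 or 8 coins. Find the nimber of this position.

1

Compute g(0), g(1), … for moves {7, 8}:
g(0) = mex{} = 0
g(1) = mex{} = 0
g(2) = mex{} = 0
g(3) = mex{} = 0
g(4) = mex{} = 0
g(5) = mex{} = 0
g(6) = mex{} = 0
g(7) = mex{0} = 1
g(8) = mex{0} = 1
g(9) = mex{0} = 1
g(10) = mex{0} = 1
g(11) = mex{0} = 1
g(12) = mex{0} = 1
g(13) = mex{0} = 1
So g(13) = 1.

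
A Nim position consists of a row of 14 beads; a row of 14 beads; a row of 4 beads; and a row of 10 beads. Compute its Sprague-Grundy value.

14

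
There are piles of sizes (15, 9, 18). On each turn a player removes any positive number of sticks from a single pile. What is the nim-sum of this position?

20

Compute the nim-sum pairwise:
15 ⊕ 9 = 6
6 ⊕ 18 = 20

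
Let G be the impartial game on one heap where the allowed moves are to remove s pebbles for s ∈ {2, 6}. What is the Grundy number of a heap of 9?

0

Build the Grundy sequence with g(k) = mex{g(k−s) : s ∈ {2, 6}, s ≤ k}:
k:     0  1  2  3  4  5  6  7  8  9
g(k):  0  0  1  1  0  0  1  1  0  0
So g(9) = 0.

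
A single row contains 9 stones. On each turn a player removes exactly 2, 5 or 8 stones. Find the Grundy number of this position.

Compute g(0), g(1), … for moves {2, 5, 8}:
k:     0  1  2  3  4  5  6  7  8  9
g(k):  0  0  1  1  0  2  1  0  2  1
So g(9) = 1.

1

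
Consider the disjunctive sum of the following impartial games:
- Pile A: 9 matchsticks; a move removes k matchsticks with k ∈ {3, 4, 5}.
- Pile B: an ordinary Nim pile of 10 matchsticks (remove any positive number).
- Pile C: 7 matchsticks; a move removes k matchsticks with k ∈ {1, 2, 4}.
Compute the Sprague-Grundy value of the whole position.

Build the Grundy sequence for pile A with g(k) = mex{g(k−s) : s ∈ {3, 4, 5}, s ≤ k}:
g(0) = mex{} = 0
g(1) = mex{} = 0
g(2) = mex{} = 0
g(3) = mex{0} = 1
g(4) = mex{0} = 1
g(5) = mex{0} = 1
g(6) = mex{0,1} = 2
g(7) = mex{0,1} = 2
g(8) = mex{1} = 0
g(9) = mex{1,2} = 0
So g(9) = 0.
Pile B is a plain Nim pile of size 10, so its Grundy value is 10.
Build the Grundy sequence for pile C with g(k) = mex{g(k−s) : s ∈ {1, 2, 4}, s ≤ k}:
k:     0  1  2  3  4  5  6  7
g(k):  0  1  2  0  1  2  0  1
So g(7) = 1.
By the Sprague-Grundy theorem, the Grundy value of a sum of independent games is the XOR of the component values.
Combined value = 0 XOR 10 XOR 1 = 11.

11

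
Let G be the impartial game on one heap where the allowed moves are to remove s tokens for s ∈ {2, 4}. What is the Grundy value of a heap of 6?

0

Grundy values for subtraction set {2, 4}:
g(0) = mex{} = 0
g(1) = mex{} = 0
g(2) = mex{0} = 1
g(3) = mex{0} = 1
g(4) = mex{0,1} = 2
g(5) = mex{0,1} = 2
g(6) = mex{1,2} = 0
So g(6) = 0.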